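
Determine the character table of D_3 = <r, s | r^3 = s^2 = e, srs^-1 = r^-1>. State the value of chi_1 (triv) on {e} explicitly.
Conjugacy classes: {e} of size 1, {r^1, r^2} of size 2, {s, sr, ..., sr^2} of size 3.
Character table:
  irrep \ class              {e} (size 1)  {r^1, r^2} (size 2)  {s, sr, ..., sr^2} (size 3)
  chi_1 (triv)               1             1                    1                          
  chi_2 (sign: r->1, s->-1)  1             1                    -1                         
  chi_3 (2d, j=1)            2             -1                   0                          

Spot check: chi_1 (triv) on {e} = 1.

Working: D_3 has order 2*3 = 6 with 3 conjugacy classes, hence 3 irreducibles. Sum of squared dims 1 + 1 + 4 = 6 = |G|. Linear characters come from the abelianisation; the 2-dimensional irreps have character r^k -> 2*cos(2*pi*j*k/3), reflections -> 0.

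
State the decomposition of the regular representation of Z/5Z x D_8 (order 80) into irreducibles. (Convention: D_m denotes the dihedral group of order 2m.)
Each irreducible V_i of dimension d_i appears with multiplicity d_i, i.e. rho_reg = (direct sum over all irreducibles V_i) d_i V_i. The irreducible dimensions for Z/5Z x D_8 are 1, 1, 1, 1, 1, 1, 1, 1, 1, 1, 1, 1, 1, 1, 1, 1, 1, 1, 1, 1, 2, 2, 2, 2, 2, 2, 2, 2, 2, 2, 2, 2, 2, 2, 2: 20 irreducibles of dimension 1, each with multiplicity 1; 15 irreducibles of dimension 2, each with multiplicity 2. Total dimension 20*1*1 + 15*2*2 = 80 = |G|.

Working: General theorem: in the regular representation of a finite group G, each irreducible appears with multiplicity equal to its dimension. Check: dim(rho_reg) = sum d_i^2 = 1 + 1 + 1 + 1 + 1 + 1 + 1 + 1 + 1 + 1 + 1 + 1 + 1 + 1 + 1 + 1 + 1 + 1 + 1 + 1 + 4 + 4 + 4 + 4 + 4 + 4 + 4 + 4 + 4 + 4 + 4 + 4 + 4 + 4 + 4 = 80 = |G|.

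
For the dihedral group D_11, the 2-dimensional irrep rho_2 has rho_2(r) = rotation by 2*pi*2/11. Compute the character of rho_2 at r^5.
chi_{rho_2}(r^5) = 2*cos(2*pi*2*5/11) = 2*cos(2*pi/11)

Why: rho_2(r^5) is rotation by angle 2*pi*2*5/11, whose trace is 2*cos(2*pi*2*5/11) = 2*cos(2*pi/11).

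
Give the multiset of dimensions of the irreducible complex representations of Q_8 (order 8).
Dimensions: 1, 1, 1, 1, 2

Argument: There are 5 irreducibles (= number of conjugacy classes). Their dimensions d_i satisfy sum d_i^2 = |G| = 8: 1 + 1 + 1 + 1 + 4 = 8.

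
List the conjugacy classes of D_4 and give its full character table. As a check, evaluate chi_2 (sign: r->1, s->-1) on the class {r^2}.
Conjugacy classes: {e} of size 1, {r^2} of size 1, {r^1, r^3} of size 2, {s, sr^2, ...} of size 2, {sr, sr^3, ...} of size 2.
Character table:
  irrep \ class              {e} (size 1)  {r^2} (size 1)  {r^1, r^3} (size 2)  {s, sr^2, ...} (size 2)  {sr, sr^3, ...} (size 2)
  chi_1 (triv)               1             1               1                    1                        1                       
  chi_2 (sign: r->1, s->-1)  1             1               1                    -1                       -1                      
  chi_3 (r->-1, s->1)        1             1               -1                   1                        -1                      
  chi_4 (r->-1, s->-1)       1             1               -1                   -1                       1                       
  chi_5 (2d, j=1)            2             -2              0                    0                        0                       

Spot check: chi_2 (sign: r->1, s->-1) on {r^2} = 1.

Reasoning: D_4 has order 2*4 = 8 with 5 conjugacy classes, hence 5 irreducibles. Sum of squared dims 1 + 1 + 1 + 1 + 4 = 8 = |G|. Linear characters come from the abelianisation; the 2-dimensional irreps have character r^k -> 2*cos(2*pi*j*k/4), reflections -> 0.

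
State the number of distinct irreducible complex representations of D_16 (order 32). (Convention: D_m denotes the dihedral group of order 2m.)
11

Argument: The number of irreducible complex representations of a finite group equals its number of conjugacy classes. D_16 has 11 conjugacy classes (n/2 + 3 for n even), so D_16 (order 32) has exactly 11 irreducible complex representations.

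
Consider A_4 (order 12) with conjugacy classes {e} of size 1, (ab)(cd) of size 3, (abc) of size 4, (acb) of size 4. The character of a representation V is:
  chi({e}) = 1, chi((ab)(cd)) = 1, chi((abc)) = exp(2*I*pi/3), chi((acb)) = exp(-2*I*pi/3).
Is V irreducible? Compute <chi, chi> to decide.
Irreducible: <chi, chi> = 1.

Explanation: <chi, chi> = (1/|G|) sum_C |C| * |chi(C)|^2 = (1/12)[1*|1|^2 + 3*|1|^2 + 4*|exp(2*I*pi/3)|^2 + 4*|exp(-2*I*pi/3)|^2]
  = (1/12)[(1) + (3) + (4) + (4)] = 12/12 = 1.
(Exp terms are combined using exp(i*s)*conj(exp(i*t)) = exp(i*(s-t)), and sums of them are collapsed using the identity that for every m > 1 the m distinct m-th roots of unity sum to 0, e.g. 1 + exp(2*I*pi/3) + exp(-2*I*pi/3) = 0.)
A character is irreducible iff <chi, chi> = 1, so this representation is irreducible.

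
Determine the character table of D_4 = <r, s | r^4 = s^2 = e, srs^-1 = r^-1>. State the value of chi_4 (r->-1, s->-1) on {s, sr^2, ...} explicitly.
Conjugacy classes: {e} of size 1, {r^2} of size 1, {r^1, r^3} of size 2, {s, sr^2, ...} of size 2, {sr, sr^3, ...} of size 2.
Character table:
  irrep \ class              {e} (size 1)  {r^2} (size 1)  {r^1, r^3} (size 2)  {s, sr^2, ...} (size 2)  {sr, sr^3, ...} (size 2)
  chi_1 (triv)               1             1               1                    1                        1                       
  chi_2 (sign: r->1, s->-1)  1             1               1                    -1                       -1                      
  chi_3 (r->-1, s->1)        1             1               -1                   1                        -1                      
  chi_4 (r->-1, s->-1)       1             1               -1                   -1                       1                       
  chi_5 (2d, j=1)            2             -2              0                    0                        0                       

Spot check: chi_4 (r->-1, s->-1) on {s, sr^2, ...} = -1.

Details: D_4 has order 2*4 = 8 with 5 conjugacy classes, hence 5 irreducibles. Sum of squared dims 1 + 1 + 1 + 1 + 4 = 8 = |G|. Linear characters come from the abelianisation; the 2-dimensional irreps have character r^k -> 2*cos(2*pi*j*k/4), reflections -> 0.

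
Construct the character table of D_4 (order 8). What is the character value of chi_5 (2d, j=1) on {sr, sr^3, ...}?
Conjugacy classes: {e} of size 1, {r^2} of size 1, {r^1, r^3} of size 2, {s, sr^2, ...} of size 2, {sr, sr^3, ...} of size 2.
Character table:
  irrep \ class              {e} (size 1)  {r^2} (size 1)  {r^1, r^3} (size 2)  {s, sr^2, ...} (size 2)  {sr, sr^3, ...} (size 2)
  chi_1 (triv)               1             1               1                    1                        1                       
  chi_2 (sign: r->1, s->-1)  1             1               1                    -1                       -1                      
  chi_3 (r->-1, s->1)        1             1               -1                   1                        -1                      
  chi_4 (r->-1, s->-1)       1             1               -1                   -1                       1                       
  chi_5 (2d, j=1)            2             -2              0                    0                        0                       

Spot check: chi_5 (2d, j=1) on {sr, sr^3, ...} = 0.

Solution. D_4 has order 2*4 = 8 with 5 conjugacy classes, hence 5 irreducibles. Sum of squared dims 1 + 1 + 1 + 1 + 4 = 8 = |G|. Linear characters come from the abelianisation; the 2-dimensional irreps have character r^k -> 2*cos(2*pi*j*k/4), reflections -> 0.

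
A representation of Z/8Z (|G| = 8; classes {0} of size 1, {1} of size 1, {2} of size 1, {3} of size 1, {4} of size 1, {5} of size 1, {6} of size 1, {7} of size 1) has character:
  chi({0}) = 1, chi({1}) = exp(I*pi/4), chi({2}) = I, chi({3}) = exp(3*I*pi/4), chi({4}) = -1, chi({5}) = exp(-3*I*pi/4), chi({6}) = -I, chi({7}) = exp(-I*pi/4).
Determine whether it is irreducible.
Irreducible: <chi, chi> = 1.

Justification: <chi, chi> = (1/|G|) sum_C |C| * |chi(C)|^2 = (1/8)[1*|1|^2 + 1*|exp(I*pi/4)|^2 + 1*|I|^2 + 1*|exp(3*I*pi/4)|^2 + 1*|-1|^2 + 1*|exp(-3*I*pi/4)|^2 + 1*|-I|^2 + 1*|exp(-I*pi/4)|^2]
  = (1/8)[(1) + (1) + (1) + (1) + (1) + (1) + (1) + (1)] = 8/8 = 1.
(Exp terms are combined using exp(i*s)*conj(exp(i*t)) = exp(i*(s-t)), and sums of them are collapsed using the identity that for every m > 1 the m distinct m-th roots of unity sum to 0, e.g. 1 + exp(2*I*pi/3) + exp(-2*I*pi/3) = 0.)
A character is irreducible iff <chi, chi> = 1, so this representation is irreducible.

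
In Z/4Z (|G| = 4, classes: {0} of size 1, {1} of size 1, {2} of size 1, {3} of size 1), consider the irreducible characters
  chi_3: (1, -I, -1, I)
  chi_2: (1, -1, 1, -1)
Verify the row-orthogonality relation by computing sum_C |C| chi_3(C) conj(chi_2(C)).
Sum = 0; so <chi_3, chi_2> = 0 (distinct irreducibles are orthogonal).

Derivation: Compute term by term over conjugacy classes (|C| * chi_3(C) * conj(chi_2(C))):
  1*(1)*conj(1) + 1*(-I)*conj(-1) + 1*(-1)*conj(1) + 1*(I)*conj(-1)
  = (1) + (I) + (-1) + (-I)
  = 0.
(Exp terms are combined using exp(i*s)*conj(exp(i*t)) = exp(i*(s-t)), and sums of them are collapsed using the identity that for every m > 1 the m distinct m-th roots of unity sum to 0, e.g. 1 + exp(2*I*pi/3) + exp(-2*I*pi/3) = 0.)
Dividing by |G| = 4 gives 0/4 = 0, matching the row-orthogonality relation <chi_3, chi_2> = [chi_3 = chi_2].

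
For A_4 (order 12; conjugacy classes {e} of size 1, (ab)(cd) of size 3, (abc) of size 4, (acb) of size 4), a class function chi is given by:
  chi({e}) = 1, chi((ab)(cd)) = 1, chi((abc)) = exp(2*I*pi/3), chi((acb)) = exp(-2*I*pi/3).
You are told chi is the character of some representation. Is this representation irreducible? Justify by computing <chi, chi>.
Irreducible: <chi, chi> = 1.

Argument: <chi, chi> = (1/|G|) sum_C |C| * |chi(C)|^2 = (1/12)[1*|1|^2 + 3*|1|^2 + 4*|exp(2*I*pi/3)|^2 + 4*|exp(-2*I*pi/3)|^2]
  = (1/12)[(1) + (3) + (4) + (4)] = 12/12 = 1.
(Exp terms are combined using exp(i*s)*conj(exp(i*t)) = exp(i*(s-t)), and sums of them are collapsed using the identity that for every m > 1 the m distinct m-th roots of unity sum to 0, e.g. 1 + exp(2*I*pi/3) + exp(-2*I*pi/3) = 0.)
A character is irreducible iff <chi, chi> = 1, so this representation is irreducible.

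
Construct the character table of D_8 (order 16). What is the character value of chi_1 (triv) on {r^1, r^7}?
Conjugacy classes: {e} of size 1, {r^4} of size 1, {r^1, r^7} of size 2, {r^2, r^6} of size 2, {r^3, r^5} of size 2, {s, sr^2, ...} of size 4, {sr, sr^3, ...} of size 4.
Character table:
  irrep \ class              {e} (size 1)  {r^4} (size 1)  {r^1, r^7} (size 2)  {r^2, r^6} (size 2)  {r^3, r^5} (size 2)  {s, sr^2, ...} (size 4)  {sr, sr^3, ...} (size 4)
  chi_1 (triv)               1             1               1                    1                    1                    1                        1                       
  chi_2 (sign: r->1, s->-1)  1             1               1                    1                    1                    -1                       -1                      
  chi_3 (r->-1, s->1)        1             1               -1                   1                    -1                   1                        -1                      
  chi_4 (r->-1, s->-1)       1             1               -1                   1                    -1                   -1                       1                       
  chi_5 (2d, j=1)            2             -2              sqrt(2)              0                    -sqrt(2)             0                        0                       
  chi_6 (2d, j=2)            2             2               0                    -2                   0                    0                        0                       
  chi_7 (2d, j=3)            2             -2              -sqrt(2)             0                    sqrt(2)              0                        0                       

Spot check: chi_1 (triv) on {r^1, r^7} = 1.

Working: D_8 has order 2*8 = 16 with 7 conjugacy classes, hence 7 irreducibles. Sum of squared dims 1 + 1 + 1 + 1 + 4 + 4 + 4 = 16 = |G|. Linear characters come from the abelianisation; the 2-dimensional irreps have character r^k -> 2*cos(2*pi*j*k/8), reflections -> 0.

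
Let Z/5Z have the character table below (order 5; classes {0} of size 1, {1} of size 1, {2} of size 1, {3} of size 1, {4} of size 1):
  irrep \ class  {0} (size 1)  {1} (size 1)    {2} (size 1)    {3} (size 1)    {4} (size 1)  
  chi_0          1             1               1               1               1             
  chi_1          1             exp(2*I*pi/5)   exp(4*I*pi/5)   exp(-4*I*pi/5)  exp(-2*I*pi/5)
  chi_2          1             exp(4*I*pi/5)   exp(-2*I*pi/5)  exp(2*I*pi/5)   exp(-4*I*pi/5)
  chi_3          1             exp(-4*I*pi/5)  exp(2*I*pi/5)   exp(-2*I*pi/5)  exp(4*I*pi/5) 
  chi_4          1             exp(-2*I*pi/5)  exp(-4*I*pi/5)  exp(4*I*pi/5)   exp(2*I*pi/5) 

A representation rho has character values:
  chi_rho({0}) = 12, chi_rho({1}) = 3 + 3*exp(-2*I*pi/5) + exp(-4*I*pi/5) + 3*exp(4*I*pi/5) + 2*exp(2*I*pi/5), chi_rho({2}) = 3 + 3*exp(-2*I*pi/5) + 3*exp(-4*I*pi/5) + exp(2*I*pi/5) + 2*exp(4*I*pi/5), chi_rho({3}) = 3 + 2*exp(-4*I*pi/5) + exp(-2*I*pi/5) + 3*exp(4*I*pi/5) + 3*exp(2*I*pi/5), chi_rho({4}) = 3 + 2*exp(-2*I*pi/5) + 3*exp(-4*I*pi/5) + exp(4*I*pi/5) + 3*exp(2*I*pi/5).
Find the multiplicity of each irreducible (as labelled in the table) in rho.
Multiplicities: chi_0: 3, chi_1: 2, chi_2: 3, chi_3: 1, chi_4: 3.

Working: Use <chi_rho, chi> = (1/|G|) sum_C |C| * chi_rho(C) * conj(chi(C)) with |G| = 5 for each irreducible chi in the table:
  <chi_rho, chi_0> = (1/5)[1*(12)*conj(1) + 1*(3 + 3*exp(-2*I*pi/5) + exp(-4*I*pi/5) + 3*exp(4*I*pi/5) + 2*exp(2*I*pi/5))*conj(1) + 1*(3 + 3*exp(-2*I*pi/5) + 3*exp(-4*I*pi/5) + exp(2*I*pi/5) + 2*exp(4*I*pi/5))*conj(1) + 1*(3 + 2*exp(-4*I*pi/5) + exp(-2*I*pi/5) + 3*exp(4*I*pi/5) + 3*exp(2*I*pi/5))*conj(1) + 1*(3 + 2*exp(-2*I*pi/5) + 3*exp(-4*I*pi/5) + exp(4*I*pi/5) + 3*exp(2*I*pi/5))*conj(1)]
      = (1/5)[(12) + (3 + 3*exp(-2*I*pi/5) + exp(-4*I*pi/5) + 3*exp(4*I*pi/5) + 2*exp(2*I*pi/5)) + (3 + 3*exp(-2*I*pi/5) + 3*exp(-4*I*pi/5) + exp(2*I*pi/5) + 2*exp(4*I*pi/5)) + (3 + 2*exp(-4*I*pi/5) + exp(-2*I*pi/5) + 3*exp(4*I*pi/5) + 3*exp(2*I*pi/5)) + (3 + 2*exp(-2*I*pi/5) + 3*exp(-4*I*pi/5) + exp(4*I*pi/5) + 3*exp(2*I*pi/5))] = 15/5 = 3
  <chi_rho, chi_1> = (1/5)[1*(12)*conj(1) + 1*(3 + 3*exp(-2*I*pi/5) + exp(-4*I*pi/5) + 3*exp(4*I*pi/5) + 2*exp(2*I*pi/5))*conj(exp(2*I*pi/5)) + 1*(3 + 3*exp(-2*I*pi/5) + 3*exp(-4*I*pi/5) + exp(2*I*pi/5) + 2*exp(4*I*pi/5))*conj(exp(4*I*pi/5)) + 1*(3 + 2*exp(-4*I*pi/5) + exp(-2*I*pi/5) + 3*exp(4*I*pi/5) + 3*exp(2*I*pi/5))*conj(exp(-4*I*pi/5)) + 1*(3 + 2*exp(-2*I*pi/5) + 3*exp(-4*I*pi/5) + exp(4*I*pi/5) + 3*exp(2*I*pi/5))*conj(exp(-2*I*pi/5))]
      = (1/5)[(12) + (2 + 3*exp(-2*I*pi/5) + 3*exp(-4*I*pi/5) + exp(4*I*pi/5) + 3*exp(2*I*pi/5)) + (2 + 3*exp(-4*I*pi/5) + exp(-2*I*pi/5) + 3*exp(4*I*pi/5) + 3*exp(2*I*pi/5)) + (2 + 3*exp(-2*I*pi/5) + 3*exp(-4*I*pi/5) + exp(2*I*pi/5) + 3*exp(4*I*pi/5)) + (2 + 3*exp(-2*I*pi/5) + exp(-4*I*pi/5) + 3*exp(4*I*pi/5) + 3*exp(2*I*pi/5))] = 10/5 = 2
  <chi_rho, chi_2> = (1/5)[1*(12)*conj(1) + 1*(3 + 3*exp(-2*I*pi/5) + exp(-4*I*pi/5) + 3*exp(4*I*pi/5) + 2*exp(2*I*pi/5))*conj(exp(4*I*pi/5)) + 1*(3 + 3*exp(-2*I*pi/5) + 3*exp(-4*I*pi/5) + exp(2*I*pi/5) + 2*exp(4*I*pi/5))*conj(exp(-2*I*pi/5)) + 1*(3 + 2*exp(-4*I*pi/5) + exp(-2*I*pi/5) + 3*exp(4*I*pi/5) + 3*exp(2*I*pi/5))*conj(exp(2*I*pi/5)) + 1*(3 + 2*exp(-2*I*pi/5) + 3*exp(-4*I*pi/5) + exp(4*I*pi/5) + 3*exp(2*I*pi/5))*conj(exp(-4*I*pi/5))]
      = (1/5)[(12) + (3 + 2*exp(-2*I*pi/5) + 3*exp(-4*I*pi/5) + exp(2*I*pi/5) + 3*exp(4*I*pi/5)) + (3 + 3*exp(-2*I*pi/5) + 2*exp(-4*I*pi/5) + exp(4*I*pi/5) + 3*exp(2*I*pi/5)) + (3 + 3*exp(-2*I*pi/5) + exp(-4*I*pi/5) + 2*exp(4*I*pi/5) + 3*exp(2*I*pi/5)) + (3 + 3*exp(-4*I*pi/5) + exp(-2*I*pi/5) + 3*exp(4*I*pi/5) + 2*exp(2*I*pi/5))] = 15/5 = 3
  <chi_rho, chi_3> = (1/5)[1*(12)*conj(1) + 1*(3 + 3*exp(-2*I*pi/5) + exp(-4*I*pi/5) + 3*exp(4*I*pi/5) + 2*exp(2*I*pi/5))*conj(exp(-4*I*pi/5)) + 1*(3 + 3*exp(-2*I*pi/5) + 3*exp(-4*I*pi/5) + exp(2*I*pi/5) + 2*exp(4*I*pi/5))*conj(exp(2*I*pi/5)) + 1*(3 + 2*exp(-4*I*pi/5) + exp(-2*I*pi/5) + 3*exp(4*I*pi/5) + 3*exp(2*I*pi/5))*conj(exp(-2*I*pi/5)) + 1*(3 + 2*exp(-2*I*pi/5) + 3*exp(-4*I*pi/5) + exp(4*I*pi/5) + 3*exp(2*I*pi/5))*conj(exp(4*I*pi/5))]
      = (1/5)[(12) + (1 + 3*exp(-2*I*pi/5) + 2*exp(-4*I*pi/5) + 3*exp(4*I*pi/5) + 3*exp(2*I*pi/5)) + (1 + 3*exp(-2*I*pi/5) + 3*exp(-4*I*pi/5) + 3*exp(4*I*pi/5) + 2*exp(2*I*pi/5)) + (1 + 2*exp(-2*I*pi/5) + 3*exp(-4*I*pi/5) + 3*exp(4*I*pi/5) + 3*exp(2*I*pi/5)) + (1 + 3*exp(-2*I*pi/5) + 3*exp(-4*I*pi/5) + 2*exp(4*I*pi/5) + 3*exp(2*I*pi/5))] = 5/5 = 1
  <chi_rho, chi_4> = (1/5)[1*(12)*conj(1) + 1*(3 + 3*exp(-2*I*pi/5) + exp(-4*I*pi/5) + 3*exp(4*I*pi/5) + 2*exp(2*I*pi/5))*conj(exp(-2*I*pi/5)) + 1*(3 + 3*exp(-2*I*pi/5) + 3*exp(-4*I*pi/5) + exp(2*I*pi/5) + 2*exp(4*I*pi/5))*conj(exp(-4*I*pi/5)) + 1*(3 + 2*exp(-4*I*pi/5) + exp(-2*I*pi/5) + 3*exp(4*I*pi/5) + 3*exp(2*I*pi/5))*conj(exp(4*I*pi/5)) + 1*(3 + 2*exp(-2*I*pi/5) + 3*exp(-4*I*pi/5) + exp(4*I*pi/5) + 3*exp(2*I*pi/5))*conj(exp(2*I*pi/5))]
      = (1/5)[(12) + (3 + 3*exp(-4*I*pi/5) + exp(-2*I*pi/5) + 2*exp(4*I*pi/5) + 3*exp(2*I*pi/5)) + (3 + 2*exp(-2*I*pi/5) + exp(-4*I*pi/5) + 3*exp(4*I*pi/5) + 3*exp(2*I*pi/5)) + (3 + 3*exp(-2*I*pi/5) + 3*exp(-4*I*pi/5) + exp(4*I*pi/5) + 2*exp(2*I*pi/5)) + (3 + 3*exp(-2*I*pi/5) + 2*exp(-4*I*pi/5) + exp(2*I*pi/5) + 3*exp(4*I*pi/5))] = 15/5 = 3
(Exp terms are combined using exp(i*s)*conj(exp(i*t)) = exp(i*(s-t)), and sums of them are collapsed using the identity that for every m > 1 the m distinct m-th roots of unity sum to 0, e.g. 1 + exp(2*I*pi/3) + exp(-2*I*pi/3) = 0.)
Dimension check: dim(rho) = sum (mult * dim) = 3*1 + 2*1 + 3*1 + 1*1 + 3*1 = 12 = chi_rho(e) = 12.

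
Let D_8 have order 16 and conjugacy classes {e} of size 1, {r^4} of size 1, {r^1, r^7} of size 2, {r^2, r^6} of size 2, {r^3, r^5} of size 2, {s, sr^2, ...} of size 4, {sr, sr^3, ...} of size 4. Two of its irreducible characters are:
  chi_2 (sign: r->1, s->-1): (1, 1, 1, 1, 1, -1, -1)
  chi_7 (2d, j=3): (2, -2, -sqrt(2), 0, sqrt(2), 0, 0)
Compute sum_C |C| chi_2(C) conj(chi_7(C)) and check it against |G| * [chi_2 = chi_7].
Sum = 0; so <chi_2, chi_7> = 0 (distinct irreducibles are orthogonal).

Why: Compute term by term over conjugacy classes (|C| * chi_2(C) * conj(chi_7(C))):
  1*(1)*conj(2) + 1*(1)*conj(-2) + 2*(1)*conj(-sqrt(2)) + 2*(1)*conj(0) + 2*(1)*conj(sqrt(2)) + 4*(-1)*conj(0) + 4*(-1)*conj(0)
  = (2) + (-2) + (-2*sqrt(2)) + (0) + (2*sqrt(2)) + (0) + (0)
  = 0.
Dividing by |G| = 16 gives 0/16 = 0, matching the row-orthogonality relation <chi_2, chi_7> = [chi_2 = chi_7].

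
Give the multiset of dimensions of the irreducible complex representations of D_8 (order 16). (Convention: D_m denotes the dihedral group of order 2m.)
Dimensions: 1, 1, 1, 1, 2, 2, 2

Working: There are 7 irreducibles (= number of conjugacy classes). Their dimensions d_i satisfy sum d_i^2 = |G| = 16: 1 + 1 + 1 + 1 + 4 + 4 + 4 = 16.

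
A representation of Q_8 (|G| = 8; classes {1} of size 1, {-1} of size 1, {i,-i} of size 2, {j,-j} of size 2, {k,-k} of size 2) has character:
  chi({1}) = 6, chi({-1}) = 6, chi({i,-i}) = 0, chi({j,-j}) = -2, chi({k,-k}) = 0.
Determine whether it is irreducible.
Not irreducible (reducible): <chi, chi> = 10 > 1.

Justification: <chi, chi> = (1/|G|) sum_C |C| * |chi(C)|^2 = (1/8)[1*|6|^2 + 1*|6|^2 + 2*|0|^2 + 2*|-2|^2 + 2*|0|^2]
  = (1/8)[(36) + (36) + (0) + (8) + (0)] = 80/8 = 10.
A character is irreducible iff <chi, chi> = 1, so this representation is reducible.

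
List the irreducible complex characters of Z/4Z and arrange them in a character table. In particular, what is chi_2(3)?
Character table of Z/4Z (irreps indexed chi_0,...,chi_3 with chi_k(m) = zeta_4^(k*m), zeta_4 = exp(2*pi*i/4)):
  irrep \ class  {0} (size 1)  {1} (size 1)  {2} (size 1)  {3} (size 1)
  chi_0          1             1             1             1           
  chi_1          1             I             -1            -I          
  chi_2          1             -1            1             -1          
  chi_3          1             -I            -1            I           

Spot check: chi_2(3) = zeta_4^(2*3) = zeta_4^6 = -1.

Details: Z/4Z is abelian, so all 4 irreducible complex representations are 1-dimensional. They are given by chi_k(m) = zeta_4^(k*m) for k = 0,...,3. Row orthogonality: sum_m chi_k(m) conj(chi_l(m)) = 4 * [k = l].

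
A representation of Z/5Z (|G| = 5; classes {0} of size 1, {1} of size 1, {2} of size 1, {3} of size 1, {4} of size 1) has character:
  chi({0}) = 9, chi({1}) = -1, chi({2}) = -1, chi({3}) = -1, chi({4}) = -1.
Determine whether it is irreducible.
Not irreducible (reducible): <chi, chi> = 17 > 1.

<chi, chi> = (1/|G|) sum_C |C| * |chi(C)|^2 = (1/5)[1*|9|^2 + 1*|-1|^2 + 1*|-1|^2 + 1*|-1|^2 + 1*|-1|^2]
  = (1/5)[(81) + (1) + (1) + (1) + (1)] = 85/5 = 17.
(Exp terms are combined using exp(i*s)*conj(exp(i*t)) = exp(i*(s-t)), and sums of them are collapsed using the identity that for every m > 1 the m distinct m-th roots of unity sum to 0, e.g. 1 + exp(2*I*pi/3) + exp(-2*I*pi/3) = 0.)
A character is irreducible iff <chi, chi> = 1, so this representation is reducible.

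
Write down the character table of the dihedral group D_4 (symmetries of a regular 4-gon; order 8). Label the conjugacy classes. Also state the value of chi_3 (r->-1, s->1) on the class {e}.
Conjugacy classes: {e} of size 1, {r^2} of size 1, {r^1, r^3} of size 2, {s, sr^2, ...} of size 2, {sr, sr^3, ...} of size 2.
Character table:
  irrep \ class              {e} (size 1)  {r^2} (size 1)  {r^1, r^3} (size 2)  {s, sr^2, ...} (size 2)  {sr, sr^3, ...} (size 2)
  chi_1 (triv)               1             1               1                    1                        1                       
  chi_2 (sign: r->1, s->-1)  1             1               1                    -1                       -1                      
  chi_3 (r->-1, s->1)        1             1               -1                   1                        -1                      
  chi_4 (r->-1, s->-1)       1             1               -1                   -1                       1                       
  chi_5 (2d, j=1)            2             -2              0                    0                        0                       

Spot check: chi_3 (r->-1, s->1) on {e} = 1.

Solution. D_4 has order 2*4 = 8 with 5 conjugacy classes, hence 5 irreducibles. Sum of squared dims 1 + 1 + 1 + 1 + 4 = 8 = |G|. Linear characters come from the abelianisation; the 2-dimensional irreps have character r^k -> 2*cos(2*pi*j*k/4), reflections -> 0.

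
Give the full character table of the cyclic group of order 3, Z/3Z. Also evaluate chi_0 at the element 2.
Character table of Z/3Z (irreps indexed chi_0,...,chi_2 with chi_k(m) = zeta_3^(k*m), zeta_3 = exp(2*pi*i/3)):
  irrep \ class  {0} (size 1)  {1} (size 1)    {2} (size 1)  
  chi_0          1             1               1             
  chi_1          1             exp(2*I*pi/3)   exp(-2*I*pi/3)
  chi_2          1             exp(-2*I*pi/3)  exp(2*I*pi/3) 

Spot check: chi_0(2) = zeta_3^(0*2) = zeta_3^0 = 1.

Why: Z/3Z is abelian, so all 3 irreducible complex representations are 1-dimensional. They are given by chi_k(m) = zeta_3^(k*m) for k = 0,...,2. Row orthogonality: sum_m chi_k(m) conj(chi_l(m)) = 3 * [k = l].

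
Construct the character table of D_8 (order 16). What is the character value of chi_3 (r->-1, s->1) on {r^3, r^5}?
Conjugacy classes: {e} of size 1, {r^4} of size 1, {r^1, r^7} of size 2, {r^2, r^6} of size 2, {r^3, r^5} of size 2, {s, sr^2, ...} of size 4, {sr, sr^3, ...} of size 4.
Character table:
  irrep \ class              {e} (size 1)  {r^4} (size 1)  {r^1, r^7} (size 2)  {r^2, r^6} (size 2)  {r^3, r^5} (size 2)  {s, sr^2, ...} (size 4)  {sr, sr^3, ...} (size 4)
  chi_1 (triv)               1             1               1                    1                    1                    1                        1                       
  chi_2 (sign: r->1, s->-1)  1             1               1                    1                    1                    -1                       -1                      
  chi_3 (r->-1, s->1)        1             1               -1                   1                    -1                   1                        -1                      
  chi_4 (r->-1, s->-1)       1             1               -1                   1                    -1                   -1                       1                       
  chi_5 (2d, j=1)            2             -2              sqrt(2)              0                    -sqrt(2)             0                        0                       
  chi_6 (2d, j=2)            2             2               0                    -2                   0                    0                        0                       
  chi_7 (2d, j=3)            2             -2              -sqrt(2)             0                    sqrt(2)              0                        0                       

Spot check: chi_3 (r->-1, s->1) on {r^3, r^5} = -1.

Details: D_8 has order 2*8 = 16 with 7 conjugacy classes, hence 7 irreducibles. Sum of squared dims 1 + 1 + 1 + 1 + 4 + 4 + 4 = 16 = |G|. Linear characters come from the abelianisation; the 2-dimensional irreps have character r^k -> 2*cos(2*pi*j*k/8), reflections -> 0.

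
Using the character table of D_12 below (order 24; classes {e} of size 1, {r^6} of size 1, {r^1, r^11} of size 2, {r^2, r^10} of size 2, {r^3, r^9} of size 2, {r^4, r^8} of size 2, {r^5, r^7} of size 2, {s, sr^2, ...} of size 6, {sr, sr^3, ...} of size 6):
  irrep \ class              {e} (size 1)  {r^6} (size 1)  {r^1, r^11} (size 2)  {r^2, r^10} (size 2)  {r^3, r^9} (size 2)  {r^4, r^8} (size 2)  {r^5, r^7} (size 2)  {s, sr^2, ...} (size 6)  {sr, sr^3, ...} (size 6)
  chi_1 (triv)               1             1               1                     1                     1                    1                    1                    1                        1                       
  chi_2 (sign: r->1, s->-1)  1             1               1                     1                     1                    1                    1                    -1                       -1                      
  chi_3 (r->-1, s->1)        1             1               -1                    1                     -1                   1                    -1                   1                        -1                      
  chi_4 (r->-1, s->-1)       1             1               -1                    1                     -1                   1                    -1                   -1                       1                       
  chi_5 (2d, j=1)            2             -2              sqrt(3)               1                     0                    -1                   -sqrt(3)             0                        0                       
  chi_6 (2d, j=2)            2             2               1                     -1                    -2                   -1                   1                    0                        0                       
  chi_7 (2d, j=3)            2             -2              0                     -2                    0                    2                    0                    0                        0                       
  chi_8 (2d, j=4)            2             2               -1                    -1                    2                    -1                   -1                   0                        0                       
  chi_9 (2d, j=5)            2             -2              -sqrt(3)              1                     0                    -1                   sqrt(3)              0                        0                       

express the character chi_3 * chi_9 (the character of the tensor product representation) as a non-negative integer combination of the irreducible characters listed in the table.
chi_3 tensor chi_9 = chi_5 (all other irreducibles have multiplicity 0).

Justification: The character of a tensor product is the pointwise product (chi_3 * chi_9)(C) = chi_3(C) * chi_9(C):
  {e}: (1)*(2), {r^6}: (1)*(-2), {r^1, r^11}: (-1)*(-sqrt(3)), {r^2, r^10}: (1)*(1), {r^3, r^9}: (-1)*(0), {r^4, r^8}: (1)*(-1), {r^5, r^7}: (-1)*(sqrt(3)), {s, sr^2, ...}: (1)*(0), {sr, sr^3, ...}: (-1)*(0)
so (chi_3 * chi_9) takes values
  {e} -> 2, {r^6} -> -2, {r^1, r^11} -> sqrt(3), {r^2, r^10} -> 1, {r^3, r^9} -> 0, {r^4, r^8} -> -1, {r^5, r^7} -> -sqrt(3), {s, sr^2, ...} -> 0, {sr, sr^3, ...} -> 0.
Now take the inner product of this character with each irreducible chi from the table, <chi_3*chi_9, chi> = (1/24) sum_C |C| (chi_3*chi_9)(C) conj(chi(C)):
  <chi_3*chi_9, chi_1> = (1/24)[1*(2)*conj(1) + 1*(-2)*conj(1) + 2*(sqrt(3))*conj(1) + 2*(1)*conj(1) + 2*(0)*conj(1) + 2*(-1)*conj(1) + 2*(-sqrt(3))*conj(1) + 6*(0)*conj(1) + 6*(0)*conj(1)]
      = (1/24)[(2) + (-2) + (2*sqrt(3)) + (2) + (0) + (-2) + (-2*sqrt(3)) + (0) + (0)] = 0/24 = 0
  <chi_3*chi_9, chi_2> = (1/24)[1*(2)*conj(1) + 1*(-2)*conj(1) + 2*(sqrt(3))*conj(1) + 2*(1)*conj(1) + 2*(0)*conj(1) + 2*(-1)*conj(1) + 2*(-sqrt(3))*conj(1) + 6*(0)*conj(-1) + 6*(0)*conj(-1)]
      = (1/24)[(2) + (-2) + (2*sqrt(3)) + (2) + (0) + (-2) + (-2*sqrt(3)) + (0) + (0)] = 0/24 = 0
  <chi_3*chi_9, chi_3> = (1/24)[1*(2)*conj(1) + 1*(-2)*conj(1) + 2*(sqrt(3))*conj(-1) + 2*(1)*conj(1) + 2*(0)*conj(-1) + 2*(-1)*conj(1) + 2*(-sqrt(3))*conj(-1) + 6*(0)*conj(1) + 6*(0)*conj(-1)]
      = (1/24)[(2) + (-2) + (-2*sqrt(3)) + (2) + (0) + (-2) + (2*sqrt(3)) + (0) + (0)] = 0/24 = 0
  <chi_3*chi_9, chi_4> = (1/24)[1*(2)*conj(1) + 1*(-2)*conj(1) + 2*(sqrt(3))*conj(-1) + 2*(1)*conj(1) + 2*(0)*conj(-1) + 2*(-1)*conj(1) + 2*(-sqrt(3))*conj(-1) + 6*(0)*conj(-1) + 6*(0)*conj(1)]
      = (1/24)[(2) + (-2) + (-2*sqrt(3)) + (2) + (0) + (-2) + (2*sqrt(3)) + (0) + (0)] = 0/24 = 0
  <chi_3*chi_9, chi_5> = (1/24)[1*(2)*conj(2) + 1*(-2)*conj(-2) + 2*(sqrt(3))*conj(sqrt(3)) + 2*(1)*conj(1) + 2*(0)*conj(0) + 2*(-1)*conj(-1) + 2*(-sqrt(3))*conj(-sqrt(3)) + 6*(0)*conj(0) + 6*(0)*conj(0)]
      = (1/24)[(4) + (4) + (6) + (2) + (0) + (2) + (6) + (0) + (0)] = 24/24 = 1
  <chi_3*chi_9, chi_6> = (1/24)[1*(2)*conj(2) + 1*(-2)*conj(2) + 2*(sqrt(3))*conj(1) + 2*(1)*conj(-1) + 2*(0)*conj(-2) + 2*(-1)*conj(-1) + 2*(-sqrt(3))*conj(1) + 6*(0)*conj(0) + 6*(0)*conj(0)]
      = (1/24)[(4) + (-4) + (2*sqrt(3)) + (-2) + (0) + (2) + (-2*sqrt(3)) + (0) + (0)] = 0/24 = 0
  <chi_3*chi_9, chi_7> = (1/24)[1*(2)*conj(2) + 1*(-2)*conj(-2) + 2*(sqrt(3))*conj(0) + 2*(1)*conj(-2) + 2*(0)*conj(0) + 2*(-1)*conj(2) + 2*(-sqrt(3))*conj(0) + 6*(0)*conj(0) + 6*(0)*conj(0)]
      = (1/24)[(4) + (4) + (0) + (-4) + (0) + (-4) + (0) + (0) + (0)] = 0/24 = 0
  <chi_3*chi_9, chi_8> = (1/24)[1*(2)*conj(2) + 1*(-2)*conj(2) + 2*(sqrt(3))*conj(-1) + 2*(1)*conj(-1) + 2*(0)*conj(2) + 2*(-1)*conj(-1) + 2*(-sqrt(3))*conj(-1) + 6*(0)*conj(0) + 6*(0)*conj(0)]
      = (1/24)[(4) + (-4) + (-2*sqrt(3)) + (-2) + (0) + (2) + (2*sqrt(3)) + (0) + (0)] = 0/24 = 0
  <chi_3*chi_9, chi_9> = (1/24)[1*(2)*conj(2) + 1*(-2)*conj(-2) + 2*(sqrt(3))*conj(-sqrt(3)) + 2*(1)*conj(1) + 2*(0)*conj(0) + 2*(-1)*conj(-1) + 2*(-sqrt(3))*conj(sqrt(3)) + 6*(0)*conj(0) + 6*(0)*conj(0)]
      = (1/24)[(4) + (4) + (-6) + (2) + (0) + (2) + (-6) + (0) + (0)] = 0/24 = 0
Hence the multiplicities are chi_5: 1. Dimension check: dim(chi_3)*dim(chi_9) = 1*2 = 2 and sum (mult * dim) = 1*2 = 2.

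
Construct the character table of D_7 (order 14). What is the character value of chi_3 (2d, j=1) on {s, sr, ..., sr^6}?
Conjugacy classes: {e} of size 1, {r^1, r^6} of size 2, {r^2, r^5} of size 2, {r^3, r^4} of size 2, {s, sr, ..., sr^6} of size 7.
Character table:
  irrep \ class              {e} (size 1)  {r^1, r^6} (size 2)  {r^2, r^5} (size 2)  {r^3, r^4} (size 2)  {s, sr, ..., sr^6} (size 7)
  chi_1 (triv)               1             1                    1                    1                    1                          
  chi_2 (sign: r->1, s->-1)  1             1                    1                    1                    -1                         
  chi_3 (2d, j=1)            2             2*cos(2*pi/7)        -2*cos(3*pi/7)       -2*cos(pi/7)         0                          
  chi_4 (2d, j=2)            2             -2*cos(3*pi/7)       -2*cos(pi/7)         2*cos(2*pi/7)        0                          
  chi_5 (2d, j=3)            2             -2*cos(pi/7)         2*cos(2*pi/7)        -2*cos(3*pi/7)       0                          

Spot check: chi_3 (2d, j=1) on {s, sr, ..., sr^6} = 0.

Why: D_7 has order 2*7 = 14 with 5 conjugacy classes, hence 5 irreducibles. Sum of squared dims 1 + 1 + 4 + 4 + 4 = 14 = |G|. Linear characters come from the abelianisation; the 2-dimensional irreps have character r^k -> 2*cos(2*pi*j*k/7), reflections -> 0.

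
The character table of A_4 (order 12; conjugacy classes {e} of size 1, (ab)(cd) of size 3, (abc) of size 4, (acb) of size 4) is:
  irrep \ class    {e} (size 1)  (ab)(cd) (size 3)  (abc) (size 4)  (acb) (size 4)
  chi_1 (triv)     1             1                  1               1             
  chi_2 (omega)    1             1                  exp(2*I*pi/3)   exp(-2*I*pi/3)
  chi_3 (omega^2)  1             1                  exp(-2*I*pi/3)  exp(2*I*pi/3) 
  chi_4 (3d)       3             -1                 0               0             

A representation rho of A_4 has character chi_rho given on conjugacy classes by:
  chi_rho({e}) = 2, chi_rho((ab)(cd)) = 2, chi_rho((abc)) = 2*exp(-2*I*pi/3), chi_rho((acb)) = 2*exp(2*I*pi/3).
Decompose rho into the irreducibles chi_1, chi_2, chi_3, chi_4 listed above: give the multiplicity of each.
Multiplicities: chi_1: 0, chi_2: 0, chi_3: 2, chi_4: 0.

Details: Use <chi_rho, chi> = (1/|G|) sum_C |C| * chi_rho(C) * conj(chi(C)) with |G| = 12 for each irreducible chi in the table:
  <chi_rho, chi_1> = (1/12)[1*(2)*conj(1) + 3*(2)*conj(1) + 4*(2*exp(-2*I*pi/3))*conj(1) + 4*(2*exp(2*I*pi/3))*conj(1)]
      = (1/12)[(2) + (6) + (8*exp(-2*I*pi/3)) + (8*exp(2*I*pi/3))] = 0/12 = 0
  <chi_rho, chi_2> = (1/12)[1*(2)*conj(1) + 3*(2)*conj(1) + 4*(2*exp(-2*I*pi/3))*conj(exp(2*I*pi/3)) + 4*(2*exp(2*I*pi/3))*conj(exp(-2*I*pi/3))]
      = (1/12)[(2) + (6) + (8*exp(2*I*pi/3)) + (8*exp(-2*I*pi/3))] = 0/12 = 0
  <chi_rho, chi_3> = (1/12)[1*(2)*conj(1) + 3*(2)*conj(1) + 4*(2*exp(-2*I*pi/3))*conj(exp(-2*I*pi/3)) + 4*(2*exp(2*I*pi/3))*conj(exp(2*I*pi/3))]
      = (1/12)[(2) + (6) + (8) + (8)] = 24/12 = 2
  <chi_rho, chi_4> = (1/12)[1*(2)*conj(3) + 3*(2)*conj(-1) + 4*(2*exp(-2*I*pi/3))*conj(0) + 4*(2*exp(2*I*pi/3))*conj(0)]
      = (1/12)[(6) + (-6) + (0) + (0)] = 0/12 = 0
(Exp terms are combined using exp(i*s)*conj(exp(i*t)) = exp(i*(s-t)), and sums of them are collapsed using the identity that for every m > 1 the m distinct m-th roots of unity sum to 0, e.g. 1 + exp(2*I*pi/3) + exp(-2*I*pi/3) = 0.)
Dimension check: dim(rho) = sum (mult * dim) = 0*1 + 0*1 + 2*1 + 0*3 = 2 = chi_rho(e) = 2.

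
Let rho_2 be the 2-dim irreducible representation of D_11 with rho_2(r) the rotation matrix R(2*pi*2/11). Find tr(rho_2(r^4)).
chi_{rho_2}(r^4) = 2*cos(2*pi*2*4/11) = -2*cos(5*pi/11)

Justification: rho_2(r^4) is rotation by angle 2*pi*2*4/11, whose trace is 2*cos(2*pi*2*4/11) = -2*cos(5*pi/11).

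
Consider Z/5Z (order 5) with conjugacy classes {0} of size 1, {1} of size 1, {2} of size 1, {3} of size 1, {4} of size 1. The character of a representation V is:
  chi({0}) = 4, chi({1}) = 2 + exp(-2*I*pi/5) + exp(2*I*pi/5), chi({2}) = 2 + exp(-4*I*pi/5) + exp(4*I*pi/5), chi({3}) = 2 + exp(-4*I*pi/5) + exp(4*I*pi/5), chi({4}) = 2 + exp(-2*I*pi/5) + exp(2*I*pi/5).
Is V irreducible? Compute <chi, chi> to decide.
Not irreducible (reducible): <chi, chi> = 6 > 1.

Derivation: <chi, chi> = (1/|G|) sum_C |C| * |chi(C)|^2 = (1/5)[1*|4|^2 + 1*|2 + exp(-2*I*pi/5) + exp(2*I*pi/5)|^2 + 1*|2 + exp(-4*I*pi/5) + exp(4*I*pi/5)|^2 + 1*|2 + exp(-4*I*pi/5) + exp(4*I*pi/5)|^2 + 1*|2 + exp(-2*I*pi/5) + exp(2*I*pi/5)|^2]
  = (1/5)[(16) + (6 + 4*exp(-2*I*pi/5) + exp(-4*I*pi/5) + exp(4*I*pi/5) + 4*exp(2*I*pi/5)) + (6 + 4*exp(-4*I*pi/5) + exp(-2*I*pi/5) + exp(2*I*pi/5) + 4*exp(4*I*pi/5)) + (6 + 4*exp(-4*I*pi/5) + exp(-2*I*pi/5) + exp(2*I*pi/5) + 4*exp(4*I*pi/5)) + (6 + 4*exp(-2*I*pi/5) + exp(-4*I*pi/5) + exp(4*I*pi/5) + 4*exp(2*I*pi/5))] = 30/5 = 6.
(Exp terms are combined using exp(i*s)*conj(exp(i*t)) = exp(i*(s-t)), and sums of them are collapsed using the identity that for every m > 1 the m distinct m-th roots of unity sum to 0, e.g. 1 + exp(2*I*pi/3) + exp(-2*I*pi/3) = 0.)
A character is irreducible iff <chi, chi> = 1, so this representation is reducible.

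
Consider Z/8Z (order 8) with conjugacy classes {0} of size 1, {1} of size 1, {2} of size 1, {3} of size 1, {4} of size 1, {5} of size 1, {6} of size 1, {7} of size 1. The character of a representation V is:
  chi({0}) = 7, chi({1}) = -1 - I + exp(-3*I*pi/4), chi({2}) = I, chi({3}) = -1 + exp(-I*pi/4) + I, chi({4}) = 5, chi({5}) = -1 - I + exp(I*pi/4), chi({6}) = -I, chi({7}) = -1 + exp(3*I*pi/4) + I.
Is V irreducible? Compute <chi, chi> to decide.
Not irreducible (reducible): <chi, chi> = 11 > 1.

Derivation: <chi, chi> = (1/|G|) sum_C |C| * |chi(C)|^2 = (1/8)[1*|7|^2 + 1*|-1 - I + exp(-3*I*pi/4)|^2 + 1*|I|^2 + 1*|-1 + exp(-I*pi/4) + I|^2 + 1*|5|^2 + 1*|-1 - I + exp(I*pi/4)|^2 + 1*|-I|^2 + 1*|-1 + exp(3*I*pi/4) + I|^2]
  = (1/8)[(49) + (3 - exp(3*I*pi/4) + exp(-I*pi/4) - 2*exp(-3*I*pi/4)) + (1) + (3 - 2*exp(I*pi/4) - exp(-I*pi/4) + exp(3*I*pi/4)) + (25) + (3 - 2*exp(I*pi/4) - exp(-I*pi/4) + exp(3*I*pi/4)) + (1) + (3 - exp(3*I*pi/4) + exp(-I*pi/4) - 2*exp(-3*I*pi/4))] = 88/8 = 11.
(Exp terms are combined using exp(i*s)*conj(exp(i*t)) = exp(i*(s-t)), and sums of them are collapsed using the identity that for every m > 1 the m distinct m-th roots of unity sum to 0, e.g. 1 + exp(2*I*pi/3) + exp(-2*I*pi/3) = 0.)
A character is irreducible iff <chi, chi> = 1, so this representation is reducible.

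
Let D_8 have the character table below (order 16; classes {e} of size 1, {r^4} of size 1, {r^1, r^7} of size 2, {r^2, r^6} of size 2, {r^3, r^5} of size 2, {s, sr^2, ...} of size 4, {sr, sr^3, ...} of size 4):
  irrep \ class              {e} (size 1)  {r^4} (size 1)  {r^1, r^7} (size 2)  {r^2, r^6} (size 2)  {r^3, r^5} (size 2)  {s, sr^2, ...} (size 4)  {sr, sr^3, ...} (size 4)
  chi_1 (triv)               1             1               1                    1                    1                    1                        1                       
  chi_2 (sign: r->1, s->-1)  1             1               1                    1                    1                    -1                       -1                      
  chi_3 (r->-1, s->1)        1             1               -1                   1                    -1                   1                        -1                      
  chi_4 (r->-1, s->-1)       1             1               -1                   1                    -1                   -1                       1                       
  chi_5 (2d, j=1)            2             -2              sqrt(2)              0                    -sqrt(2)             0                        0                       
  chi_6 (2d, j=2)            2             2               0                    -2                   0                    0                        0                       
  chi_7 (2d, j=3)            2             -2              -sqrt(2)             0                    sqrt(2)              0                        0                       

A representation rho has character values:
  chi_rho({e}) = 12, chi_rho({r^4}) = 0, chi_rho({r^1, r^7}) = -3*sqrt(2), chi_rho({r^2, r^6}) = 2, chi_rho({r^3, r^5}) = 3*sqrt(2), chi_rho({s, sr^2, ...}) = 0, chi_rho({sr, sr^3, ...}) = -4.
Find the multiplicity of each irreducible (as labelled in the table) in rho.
Multiplicities: chi_1: 0, chi_2: 2, chi_3: 2, chi_4: 0, chi_5: 0, chi_6: 1, chi_7: 3.

Reasoning: Use <chi_rho, chi> = (1/|G|) sum_C |C| * chi_rho(C) * conj(chi(C)) with |G| = 16 for each irreducible chi in the table:
  <chi_rho, chi_1> = (1/16)[1*(12)*conj(1) + 1*(0)*conj(1) + 2*(-3*sqrt(2))*conj(1) + 2*(2)*conj(1) + 2*(3*sqrt(2))*conj(1) + 4*(0)*conj(1) + 4*(-4)*conj(1)]
      = (1/16)[(12) + (0) + (-6*sqrt(2)) + (4) + (6*sqrt(2)) + (0) + (-16)] = 0/16 = 0
  <chi_rho, chi_2> = (1/16)[1*(12)*conj(1) + 1*(0)*conj(1) + 2*(-3*sqrt(2))*conj(1) + 2*(2)*conj(1) + 2*(3*sqrt(2))*conj(1) + 4*(0)*conj(-1) + 4*(-4)*conj(-1)]
      = (1/16)[(12) + (0) + (-6*sqrt(2)) + (4) + (6*sqrt(2)) + (0) + (16)] = 32/16 = 2
  <chi_rho, chi_3> = (1/16)[1*(12)*conj(1) + 1*(0)*conj(1) + 2*(-3*sqrt(2))*conj(-1) + 2*(2)*conj(1) + 2*(3*sqrt(2))*conj(-1) + 4*(0)*conj(1) + 4*(-4)*conj(-1)]
      = (1/16)[(12) + (0) + (6*sqrt(2)) + (4) + (-6*sqrt(2)) + (0) + (16)] = 32/16 = 2
  <chi_rho, chi_4> = (1/16)[1*(12)*conj(1) + 1*(0)*conj(1) + 2*(-3*sqrt(2))*conj(-1) + 2*(2)*conj(1) + 2*(3*sqrt(2))*conj(-1) + 4*(0)*conj(-1) + 4*(-4)*conj(1)]
      = (1/16)[(12) + (0) + (6*sqrt(2)) + (4) + (-6*sqrt(2)) + (0) + (-16)] = 0/16 = 0
  <chi_rho, chi_5> = (1/16)[1*(12)*conj(2) + 1*(0)*conj(-2) + 2*(-3*sqrt(2))*conj(sqrt(2)) + 2*(2)*conj(0) + 2*(3*sqrt(2))*conj(-sqrt(2)) + 4*(0)*conj(0) + 4*(-4)*conj(0)]
      = (1/16)[(24) + (0) + (-12) + (0) + (-12) + (0) + (0)] = 0/16 = 0
  <chi_rho, chi_6> = (1/16)[1*(12)*conj(2) + 1*(0)*conj(2) + 2*(-3*sqrt(2))*conj(0) + 2*(2)*conj(-2) + 2*(3*sqrt(2))*conj(0) + 4*(0)*conj(0) + 4*(-4)*conj(0)]
      = (1/16)[(24) + (0) + (0) + (-8) + (0) + (0) + (0)] = 16/16 = 1
  <chi_rho, chi_7> = (1/16)[1*(12)*conj(2) + 1*(0)*conj(-2) + 2*(-3*sqrt(2))*conj(-sqrt(2)) + 2*(2)*conj(0) + 2*(3*sqrt(2))*conj(sqrt(2)) + 4*(0)*conj(0) + 4*(-4)*conj(0)]
      = (1/16)[(24) + (0) + (12) + (0) + (12) + (0) + (0)] = 48/16 = 3
Dimension check: dim(rho) = sum (mult * dim) = 0*1 + 2*1 + 2*1 + 0*1 + 0*2 + 1*2 + 3*2 = 12 = chi_rho(e) = 12.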